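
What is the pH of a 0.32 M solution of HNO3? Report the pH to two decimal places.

pH = 0.49

HNO3 is a strong acid and dissociates completely, so [H+] = 0.32 M.
pH = -log(0.32) = 0.49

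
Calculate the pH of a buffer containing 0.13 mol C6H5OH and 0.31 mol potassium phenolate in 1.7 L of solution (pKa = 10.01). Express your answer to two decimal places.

pH = 10.39

pH = pKa + log([A⁻]/[HA]) = 10.01 + log(0.31/0.13)
pH = 10.01 + (+0.377) = 10.39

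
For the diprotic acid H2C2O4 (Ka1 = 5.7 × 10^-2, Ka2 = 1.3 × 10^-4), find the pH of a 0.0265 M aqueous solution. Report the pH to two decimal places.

pH = 1.71

Ka1 ≫ Ka2, so treat the first dissociation as the only significant source of H+.
Ka1 = x²/(0.0265 − x) = 5.7 × 10^-2
Solving the quadratic: x = (−Ka1 + √(Ka1² + 4·Ka1·C₀))/2 = 1.97 × 10^-2 M
pH = −log(1.97 × 10^-2) = 1.71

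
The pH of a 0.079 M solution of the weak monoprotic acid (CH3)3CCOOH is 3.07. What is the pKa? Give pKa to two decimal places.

pKa = 5.03

[H+] = 10^(-3.07) = 8.51 × 10^-4 M
At equilibrium [HA] = 0.079 − 8.51 × 10^-4 = 7.81 × 10^-2 M
Ka = [H+][A-]/[HA] = (8.51 × 10^-4)² / 7.81 × 10^-2 = 9.27 × 10^-6
pKa = -log(9.27 × 10^-6) = 5.03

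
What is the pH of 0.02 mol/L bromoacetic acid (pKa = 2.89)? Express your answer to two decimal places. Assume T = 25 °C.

BrCH2COOH ⇌ BrCH2COO- + H+
Ka = 10^(−2.89) = 1.29 × 10^-3
Ka = [H+]²/(0.02 − [H+]) = 1.29 × 10^-3
The 5% rule fails; solving [H+]² + Ka·[H+] − Ka·C₀ = 0 exactly:
[H+] = (−Ka + √(Ka² + 4·Ka·C₀))/2 = 4.48 × 10^-3 M
pH = −log(4.48 × 10^-3) = 2.35

pH = 2.35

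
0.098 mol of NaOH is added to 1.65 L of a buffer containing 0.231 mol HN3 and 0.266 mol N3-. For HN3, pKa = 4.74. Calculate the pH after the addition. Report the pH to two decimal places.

pH = 5.18

After neutralization: n(HN3) = 0.133 mol, n(N3-) = 0.364 mol.
pH = pKa + log([A⁻]/[HA]) = 4.74 + log(0.364/0.133) = 4.74 +0.437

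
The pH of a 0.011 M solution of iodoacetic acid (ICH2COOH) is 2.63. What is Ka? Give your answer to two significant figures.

Ka = 6.3 × 10^-4

[H+] = 10^(-2.63) = 2.34 × 10^-3 M
At equilibrium [HA] = 0.011 − 2.34 × 10^-3 = 8.66 × 10^-3 M
Ka = [H+][A-]/[HA] = (2.34 × 10^-3)² / 8.66 × 10^-3 = 6.3 × 10^-4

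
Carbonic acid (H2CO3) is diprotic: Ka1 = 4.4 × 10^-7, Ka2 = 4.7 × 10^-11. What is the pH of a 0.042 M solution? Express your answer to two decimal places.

Since Ka1 ≫ Ka2, the first ionization dominates [H+].
Ka1 = x²/(0.042 − x) = 4.4 × 10^-7
x ≈ √(4.4 × 10^-7 × 0.042) = 1.36 × 10^-4 M
pH = −log(1.36 × 10^-4) = 3.87

pH = 3.87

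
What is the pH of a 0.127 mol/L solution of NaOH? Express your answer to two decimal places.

pH = 13.10

NaOH is a strong base; [OH-] = 0.127 M.
pOH = -log(0.127) = 0.90
pH = 14.00 - 0.90 = 13.10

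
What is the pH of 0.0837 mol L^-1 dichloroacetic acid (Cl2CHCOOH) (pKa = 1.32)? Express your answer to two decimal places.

pH = 1.36

Cl2CHCOOH ⇌ Cl2CHCOO- + H+
Ka = 10^(−1.32) = 4.79 × 10^-2
Ka = [H+]²/(0.0837 − [H+]) = 4.79 × 10^-2
[H+] is not negligible relative to C₀; solve [H+]² + 0.0479·[H+] − 0.00401 = 0.
[H+] = [−0.0479 + √(0.0479² + 0.016)]/2 = 4.37 × 10^-2 M
pH = −log(4.37 × 10^-2) = 1.36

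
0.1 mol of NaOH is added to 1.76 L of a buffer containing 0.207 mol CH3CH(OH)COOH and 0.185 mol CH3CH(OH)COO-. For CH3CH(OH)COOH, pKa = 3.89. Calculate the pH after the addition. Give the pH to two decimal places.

pH = 4.32

After neutralization: n(CH3CH(OH)COOH) = 0.107 mol, n(CH3CH(OH)COO-) = 0.285 mol.
pH = pKa + log([A⁻]/[HA]) = 3.89 + log(0.285/0.107) = 3.89 +0.425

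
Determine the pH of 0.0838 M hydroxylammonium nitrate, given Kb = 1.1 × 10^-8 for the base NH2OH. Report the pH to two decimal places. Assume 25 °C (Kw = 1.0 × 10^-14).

pH = 3.56

NH3OH+ is the conjugate acid of the weak base NH2OH.
Ka = Kw/Kb = 1.0×10^-14 / 1.1 × 10^-8 = 9.09 × 10^-7
Let x = [H+] at equilibrium. Ka = x²/(0.0838 − x).
Neglecting x in the denominator: x = √(9.09 × 10^-7 × 0.0838) = 2.76 × 10^-4 M
Check: 0.33% ionized — well under 5%, approximation valid.
pH = −log[H+] = −log(2.76 × 10^-4) = 3.56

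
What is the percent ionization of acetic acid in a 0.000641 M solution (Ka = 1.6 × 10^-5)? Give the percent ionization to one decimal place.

14.6%

CH3COOH ⇌ CH3COO- + H+; let x = [H+] at equilibrium.
Solve x² + 1.6e-05x − 1.03e-08 = 0 → x = 9.36 × 10^-5 M
% ionization = x/C₀ × 100% = 9.36 × 10^-5/0.000641 × 100% = 14.6%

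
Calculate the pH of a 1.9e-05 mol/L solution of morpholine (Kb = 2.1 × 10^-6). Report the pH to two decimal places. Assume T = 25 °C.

pH = 8.73

C4H8ONH + H2O ⇌ C4H8ONH2+ + OH-
Kb = x²/(1.9e-05 − x) = 2.1 × 10^-6
Here C₀/Kb ≈ 9.05, so the small-x approximation fails. Use the quadratic:
x = (−Kb + √(Kb² + 4·Kb·C₀))/2 = 5.35 × 10^-6 M
pOH = 5.27, so pH = 14.00 − pOH = 8.73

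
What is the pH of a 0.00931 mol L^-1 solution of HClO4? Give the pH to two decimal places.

HClO4 is a strong acid and dissociates completely, so [H+] = 0.00931 M.
pH = -log(0.00931) = 2.03

pH = 2.03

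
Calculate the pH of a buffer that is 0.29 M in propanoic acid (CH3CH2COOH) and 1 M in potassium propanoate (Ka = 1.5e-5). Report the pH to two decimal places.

pKa = −log(1.5 × 10^-5) = 4.824
pH = pKa + log([A⁻]/[HA]) = 4.824 + log(1/0.29)
pH = 4.824 + (+0.538) = 5.36

pH = 5.36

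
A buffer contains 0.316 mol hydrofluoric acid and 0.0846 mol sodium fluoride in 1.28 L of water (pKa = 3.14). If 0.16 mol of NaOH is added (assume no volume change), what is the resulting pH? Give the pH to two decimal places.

pH = 3.34

After neutralization: n(HF) = 0.156 mol, n(F-) = 0.245 mol.
Henderson–Hasselbalch with mole ratio 0.245/0.156: pH = 3.14 + (+0.196)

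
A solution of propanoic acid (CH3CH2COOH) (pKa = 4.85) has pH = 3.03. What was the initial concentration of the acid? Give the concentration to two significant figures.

[H+] = 10^(-3.03) = 9.33 × 10^-4 M = x
Ka = 10^(−4.85) = 1.41 × 10^-5
Ka = x²/(C₀ − x) ⇒ C₀ = x + x²/Ka
C₀ = 9.33 × 10^-4 + (9.33 × 10^-4)²/(1.41 × 10^-5) = 6.27 × 10^-2 M

C₀ = 6.3 × 10^-2 M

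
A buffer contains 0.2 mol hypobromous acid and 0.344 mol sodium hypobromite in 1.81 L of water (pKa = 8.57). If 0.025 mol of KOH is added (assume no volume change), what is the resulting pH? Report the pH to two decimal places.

pH = 8.89

OH- converts HOBr to OBr-: HOBr → 0.175 mol, OBr- → 0.369 mol.
pH = pKa + log(n_OBr-/n_HOBr) = 8.57 + log(0.369/0.175) = 8.57 + (+0.324)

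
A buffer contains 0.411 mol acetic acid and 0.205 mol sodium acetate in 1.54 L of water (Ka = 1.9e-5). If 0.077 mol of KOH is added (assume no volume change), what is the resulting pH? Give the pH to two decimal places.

pH = 4.65

After neutralization: n(CH3COOH) = 0.334 mol, n(CH3COO-) = 0.282 mol.
pKa = −log(1.9 × 10^-5) = 4.721
pH = pKa + log(n_CH3COO-/n_CH3COOH) = 4.721 + log(0.282/0.334) = 4.721 + (-0.073)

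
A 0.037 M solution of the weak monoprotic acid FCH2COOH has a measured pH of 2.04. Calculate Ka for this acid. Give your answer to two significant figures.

[H+] = 10^(-2.04) = 9.12 × 10^-3 M
At equilibrium [HA] = 0.037 − 9.12 × 10^-3 = 2.79 × 10^-2 M
Ka = [H+][A-]/[HA] = (9.12 × 10^-3)² / 2.79 × 10^-2 = 3.0 × 10^-3

Ka = 3.0 × 10^-3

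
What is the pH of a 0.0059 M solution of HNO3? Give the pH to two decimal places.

pH = 2.23

HNO3 is a strong acid and dissociates completely, so [H+] = 0.0059 M.
pH = -log(0.0059) = 2.23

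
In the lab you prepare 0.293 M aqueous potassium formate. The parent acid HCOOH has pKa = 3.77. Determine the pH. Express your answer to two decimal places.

pH = 8.62

HCOO- is the conjugate base of the weak acid HCOOH.
Ka = 10^(−3.77) = 1.70 × 10^-4
Kb = Kw/Ka = 1.0×10^-14 / 1.70 × 10^-4 = 5.88 × 10^-11
Kb = x²/(0.293 − x) = 5.88 × 10^-11
Assume x ≪ 0.293: x ≈ √(5.88 × 10^-11 × 0.293) = 4.15 × 10^-6 M
(x/C₀ = 0.0014% < 5%, so the approximation holds.)
pOH = −log(4.15 × 10^-6) = 5.38; pH = 14.00 − 5.38 = 8.62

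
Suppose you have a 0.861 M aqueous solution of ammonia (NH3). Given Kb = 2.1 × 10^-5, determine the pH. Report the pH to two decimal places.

NH3 + H2O ⇌ NH4+ + OH-
From the ICE table, Kb = x²/(0.861 − x) = 2.1 × 10^-5.
Assume x ≪ 0.861: x ≈ √(2.1 × 10^-5 × 0.861) = 4.25 × 10^-3 M
Check: 0.49% ionized — well under 5%, approximation valid.
pOH = 2.37, so pH = 14.00 − pOH = 11.63

pH = 11.63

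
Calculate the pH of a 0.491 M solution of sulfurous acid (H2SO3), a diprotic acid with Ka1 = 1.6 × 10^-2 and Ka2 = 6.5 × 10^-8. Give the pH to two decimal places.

pH = 1.09

Since Ka1 ≫ Ka2, the first ionization dominates [H+].
Ka1 = x²/(0.491 − x) = 1.6 × 10^-2
Solving the quadratic: x = (−Ka1 + √(Ka1² + 4·Ka1·C₀))/2 = 8.10 × 10^-2 M
pH = −log(8.10 × 10^-2) = 1.09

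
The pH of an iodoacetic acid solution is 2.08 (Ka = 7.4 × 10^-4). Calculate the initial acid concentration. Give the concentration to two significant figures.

C₀ = 1.0 × 10^-1 M

[H+] = 10^(-2.08) = 8.32 × 10^-3 M = x
Ka = x²/(C₀ − x) ⇒ C₀ = x + x²/Ka
C₀ = 8.32 × 10^-3 + (8.32 × 10^-3)²/(7.4 × 10^-4) = 1.02 × 10^-1 M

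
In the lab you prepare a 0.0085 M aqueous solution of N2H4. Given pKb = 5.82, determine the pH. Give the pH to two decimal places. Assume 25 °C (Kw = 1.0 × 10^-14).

pH = 10.05

N2H4 + H2O ⇌ N2H5+ + OH-
Kb = 10^(−5.82) = 1.51 × 10^-6
From the ICE table, Kb = x²/(0.0085 − x) = 1.51 × 10^-6.
Since Kb ≪ C₀, x ≈ √(Kb·C₀) = 1.13 × 10^-4 M.
(x/C₀ = 1.3% < 5%, so the approximation holds.)
pOH = 3.95, so pH = 14.00 − pOH = 10.05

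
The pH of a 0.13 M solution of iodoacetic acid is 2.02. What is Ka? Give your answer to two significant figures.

[H+] = 10^(-2.02) = 9.55 × 10^-3 M
At equilibrium [HA] = 0.13 − 9.55 × 10^-3 = 1.20 × 10^-1 M
Ka = [H+][A-]/[HA] = (9.55 × 10^-3)² / 1.20 × 10^-1 = 7.6 × 10^-4

Ka = 7.6 × 10^-4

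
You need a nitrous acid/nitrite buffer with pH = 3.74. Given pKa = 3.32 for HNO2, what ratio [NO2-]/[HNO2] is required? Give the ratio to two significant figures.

ratio = 2.6

pH = pKa + log(r) ⇒ log(r) = 3.74 − 3.32 = +0.42
r = [NO2-]/[HNO2] = 10^(+0.42) = 2.63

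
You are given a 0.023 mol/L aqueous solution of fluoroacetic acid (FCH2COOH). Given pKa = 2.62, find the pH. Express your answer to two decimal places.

pH = 2.20

FCH2COOH ⇌ FCH2COO- + H+
Ka = 10^(−2.62) = 2.40 × 10^-3
From the ICE table, Ka = [H+]²/(0.023 − [H+]) = 2.40 × 10^-3.
[H+] is not negligible relative to C₀; solve [H+]² + 0.0024·[H+] − 5.52e-05 = 0.
[H+] = [−0.0024 + √(0.0024² + 0.000221)]/2 = 6.33 × 10^-3 M
pH = −log[H+] = −log(6.33 × 10^-3) = 2.20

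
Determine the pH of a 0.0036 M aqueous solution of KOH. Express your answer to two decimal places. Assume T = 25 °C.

pH = 11.56

KOH is a strong base; [OH-] = 0.0036 M.
pOH = -log(0.0036) = 2.44
pH = 14.00 - 2.44 = 11.56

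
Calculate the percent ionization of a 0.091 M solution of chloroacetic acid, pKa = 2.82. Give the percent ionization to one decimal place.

ClCH2COOH ⇌ ClCH2COO- + H+; let x = [H+] at equilibrium.
Ka = 10^(−2.82) = 1.51 × 10^-3
Ka = x²/(C₀ − x); solving the quadratic gives x = 1.10 × 10^-2 M.
% ionization = x/C₀ × 100% = 1.10 × 10^-2/0.091 × 100% = 12.1%

12.1%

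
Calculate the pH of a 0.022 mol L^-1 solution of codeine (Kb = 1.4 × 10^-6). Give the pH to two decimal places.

pH = 10.24

C18H21NO3 + H2O ⇌ C18H22NO3+ + OH-
From the ICE table, Kb = [OH-]²/(0.022 − [OH-]) = 1.4 × 10^-6.
Since Kb ≪ C₀, [OH-] ≈ √(Kb·C₀) = 1.75 × 10^-4 M.
pOH = −log(1.75 × 10^-4) = 3.76; pH = 14.00 − 3.76 = 10.24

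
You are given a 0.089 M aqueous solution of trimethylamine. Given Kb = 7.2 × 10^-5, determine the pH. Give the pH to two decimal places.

(CH3)3N + H2O ⇌ (CH3)3NH+ + OH-
Kb = [OH-]²/(0.089 − [OH-]) = 7.2 × 10^-5
Neglecting [OH-] in the denominator: [OH-] = √(7.2 × 10^-5 × 0.089) = 2.53 × 10^-3 M
pOH = −log(2.53 × 10^-3) = 2.60; pH = 14.00 − 2.60 = 11.40

pH = 11.40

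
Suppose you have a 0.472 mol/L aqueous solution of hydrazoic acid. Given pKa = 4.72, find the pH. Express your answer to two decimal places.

HN3 ⇌ N3- + H+
Ka = 10^(−4.72) = 1.91 × 10^-5
From the ICE table, Ka = x²/(0.472 − x) = 1.91 × 10^-5.
Assume x ≪ 0.472: x ≈ √(1.91 × 10^-5 × 0.472) = 3.00 × 10^-3 M
Check: 0.64% ionized — well under 5%, approximation valid.
pH = −log[H+] = −log(3.00 × 10^-3) = 2.52

pH = 2.52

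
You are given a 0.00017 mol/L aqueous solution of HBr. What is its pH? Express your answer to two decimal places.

pH = 3.77

HBr is a strong acid and dissociates completely, so [H+] = 0.00017 M.
pH = -log(0.00017) = 3.77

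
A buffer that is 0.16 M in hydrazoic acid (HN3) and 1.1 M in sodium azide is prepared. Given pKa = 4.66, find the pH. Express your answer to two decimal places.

pH = 5.50

pH = pKa + log([A⁻]/[HA]) = 4.66 + log(1.1/0.16)
pH = 4.66 + (+0.837) = 5.50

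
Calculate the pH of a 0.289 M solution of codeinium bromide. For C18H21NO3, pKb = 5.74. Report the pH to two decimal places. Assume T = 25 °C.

C18H22NO3+ is the conjugate acid of the weak base C18H21NO3.
Kb = 10^(−5.74) = 1.82 × 10^-6
Ka = Kw/Kb = 1.0×10^-14 / 1.82 × 10^-6 = 5.49 × 10^-9
Let x = [H+] at equilibrium. Ka = x²/(0.289 − x).
Since Ka ≪ C₀, x ≈ √(Ka·C₀) = 3.98 × 10^-5 M.
pH = −log(3.98 × 10^-5) = 4.40

pH = 4.40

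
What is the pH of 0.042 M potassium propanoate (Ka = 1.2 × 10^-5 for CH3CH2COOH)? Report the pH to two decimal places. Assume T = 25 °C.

pH = 8.77

CH3CH2COO- is the conjugate base of the weak acid CH3CH2COOH.
Kb = Kw/Ka = 1.0×10^-14 / 1.2 × 10^-5 = 8.33 × 10^-10
From the ICE table, Kb = x²/(0.042 − x) = 8.33 × 10^-10.
Since Kb ≪ C₀, x ≈ √(Kb·C₀) = 5.91 × 10^-6 M.
pOH = 5.23, so pH = 14.00 − pOH = 8.77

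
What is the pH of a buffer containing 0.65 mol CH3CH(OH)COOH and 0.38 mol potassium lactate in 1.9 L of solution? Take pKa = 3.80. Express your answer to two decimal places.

pH = 3.57

Henderson–Hasselbalch: pH = pKa + log([CH3CH(OH)COO-]/[CH3CH(OH)COOH]) = 3.80 + log(0.38/0.65)
pH = 3.80 + (-0.233) = 3.57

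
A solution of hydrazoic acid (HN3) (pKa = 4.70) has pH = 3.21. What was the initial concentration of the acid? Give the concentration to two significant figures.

[H+] = 10^(-3.21) = 6.17 × 10^-4 M = x
Ka = 10^(−4.70) = 2.00 × 10^-5
Ka = x²/(C₀ − x) ⇒ C₀ = x + x²/Ka
C₀ = 6.17 × 10^-4 + (6.17 × 10^-4)²/(2.00 × 10^-5) = 1.97 × 10^-2 M

C₀ = 2.0 × 10^-2 M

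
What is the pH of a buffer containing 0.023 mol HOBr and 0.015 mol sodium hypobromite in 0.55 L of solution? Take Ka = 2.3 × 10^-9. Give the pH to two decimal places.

pKa = −log(2.3 × 10^-9) = 8.638
Using pH = pKa + log([base]/[acid]) with [base]/[acid] = 0.015/0.023:
pH = 8.638 + (-0.186) = 8.45

pH = 8.45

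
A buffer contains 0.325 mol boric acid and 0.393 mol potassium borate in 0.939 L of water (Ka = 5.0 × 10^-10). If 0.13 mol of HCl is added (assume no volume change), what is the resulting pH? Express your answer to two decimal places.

Added H+ converts B(OH)4- to B(OH)3: B(OH)3 → 0.455 mol, B(OH)4- → 0.263 mol.
pKa = −log(5.0 × 10^-10) = 9.301
pH = pKa + log(n_B(OH)4-/n_B(OH)3) = 9.301 + log(0.263/0.455) = 9.301 + (-0.238)

pH = 9.06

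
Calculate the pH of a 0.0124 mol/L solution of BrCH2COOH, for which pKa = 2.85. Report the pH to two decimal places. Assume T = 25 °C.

pH = 2.45

BrCH2COOH ⇌ BrCH2COO- + H+
Ka = 10^(−2.85) = 1.41 × 10^-3
Let x = [H+] at equilibrium. Ka = x²/(0.0124 − x).
Here C₀/Ka ≈ 8.79, so the small-x approximation fails. Use the quadratic:
x = [−0.00141 + √(0.00141² + 6.99e-05)]/2 = 3.54 × 10^-3 M
pH = −log[H+] = −log(3.54 × 10^-3) = 2.45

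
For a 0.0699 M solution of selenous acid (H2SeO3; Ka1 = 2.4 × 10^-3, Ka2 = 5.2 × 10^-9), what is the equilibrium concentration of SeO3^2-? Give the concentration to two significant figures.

5.2 × 10^-9 M

First ionization gives [H+] ≈ [HSeO3-] = 1.18 × 10^-2 M.
Second step: Ka2 = [H+][SeO3^2-]/[HSeO3-] ≈ [SeO3^2-] (since [H+] ≈ [HSeO3-]).
So [SeO3^2-] ≈ Ka2.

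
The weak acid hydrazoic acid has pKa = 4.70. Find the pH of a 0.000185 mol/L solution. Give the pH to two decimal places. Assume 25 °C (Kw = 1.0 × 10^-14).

pH = 4.29

HN3 ⇌ N3- + H+
Ka = 10^(−4.70) = 2.00 × 10^-5
From the ICE table, Ka = [H+]²/(0.000185 − [H+]) = 2.00 × 10^-5.
Here C₀/Ka ≈ 9.25, so the small-[H+] approximation fails. Use the quadratic:
[H+] = [−2e-05 + √(2e-05² + 1.48e-08)]/2 = 5.16 × 10^-5 M
pH = −log(5.16 × 10^-5) = 4.29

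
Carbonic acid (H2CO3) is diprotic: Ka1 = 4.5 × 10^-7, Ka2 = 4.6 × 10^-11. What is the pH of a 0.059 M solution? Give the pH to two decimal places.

Since Ka1 ≫ Ka2, the first ionization dominates [H+].
Ka1 = x²/(0.059 − x) = 4.5 × 10^-7
x ≈ √(4.5 × 10^-7 × 0.059) = 1.63 × 10^-4 M
pH = −log(1.63 × 10^-4) = 3.79

pH = 3.79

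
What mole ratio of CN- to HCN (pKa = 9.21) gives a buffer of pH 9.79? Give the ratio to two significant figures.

pH = pKa + log(r) ⇒ log(r) = 9.79 − 9.21 = +0.58
r = [CN-]/[HCN] = 10^(+0.58) = 3.8

ratio = 3.8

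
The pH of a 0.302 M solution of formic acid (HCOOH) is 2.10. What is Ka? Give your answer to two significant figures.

[H+] = 10^(-2.10) = 7.94 × 10^-3 M
At equilibrium [HA] = 0.302 − 7.94 × 10^-3 = 2.94 × 10^-1 M
Ka = [H+][A-]/[HA] = (7.94 × 10^-3)² / 2.94 × 10^-1 = 2.1 × 10^-4

Ka = 2.1 × 10^-4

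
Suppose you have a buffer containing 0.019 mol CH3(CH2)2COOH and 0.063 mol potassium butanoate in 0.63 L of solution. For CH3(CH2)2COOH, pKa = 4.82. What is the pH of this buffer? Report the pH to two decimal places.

pH = 5.34

pH = pKa + log([A⁻]/[HA]) = 4.82 + log(0.063/0.019)
pH = 4.82 + (+0.521) = 5.34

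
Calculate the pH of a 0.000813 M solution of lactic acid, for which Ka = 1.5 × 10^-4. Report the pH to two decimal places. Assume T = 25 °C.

CH3CH(OH)COOH ⇌ CH3CH(OH)COO- + H+
Let x = [H+] at equilibrium. Ka = x²/(0.000813 − x).
x is not negligible relative to C₀; solve x² + 0.00015·x − 1.22e-07 = 0.
x = [−0.00015 + √(0.00015² + 4.88e-07)]/2 = 2.82 × 10^-4 M
pH = −log[H+] = −log(2.82 × 10^-4) = 3.55

pH = 3.55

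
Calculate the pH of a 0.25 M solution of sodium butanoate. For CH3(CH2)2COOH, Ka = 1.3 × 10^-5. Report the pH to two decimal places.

pH = 9.14

CH3(CH2)2COO- is the conjugate base of the weak acid CH3(CH2)2COOH.
Kb = Kw/Ka = 1.0×10^-14 / 1.3 × 10^-5 = 7.69 × 10^-10
Let x = [OH-] at equilibrium. Kb = x²/(0.25 − x).
Since Kb ≪ C₀, x ≈ √(Kb·C₀) = 1.39 × 10^-5 M.
pOH = −log(1.39 × 10^-5) = 4.86; pH = 14.00 − 4.86 = 9.14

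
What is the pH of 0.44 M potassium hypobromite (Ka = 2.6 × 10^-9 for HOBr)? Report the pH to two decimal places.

OBr- is the conjugate base of the weak acid HOBr.
Kb = Kw/Ka = 1.0×10^-14 / 2.6 × 10^-9 = 3.85 × 10^-6
From the ICE table, Kb = x²/(0.44 − x) = 3.85 × 10^-6.
Neglecting x in the denominator: x = √(3.85 × 10^-6 × 0.44) = 1.30 × 10^-3 M
(x/C₀ = 0.3% < 5%, so the approximation holds.)
pOH = 2.89, so pH = 14.00 − pOH = 11.11

pH = 11.11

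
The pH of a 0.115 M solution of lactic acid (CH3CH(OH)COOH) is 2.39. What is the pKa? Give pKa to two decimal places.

[H+] = 10^(-2.39) = 4.07 × 10^-3 M
At equilibrium [HA] = 0.115 − 4.07 × 10^-3 = 1.11 × 10^-1 M
Ka = [H+][A-]/[HA] = (4.07 × 10^-3)² / 1.11 × 10^-1 = 1.49 × 10^-4
pKa = -log(1.49 × 10^-4) = 3.83

pKa = 3.83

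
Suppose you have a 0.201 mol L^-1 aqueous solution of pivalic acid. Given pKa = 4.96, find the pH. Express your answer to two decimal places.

(CH3)3CCOOH ⇌ (CH3)3CCOO- + H+
Ka = 10^(−4.96) = 1.10 × 10^-5
From the ICE table, Ka = x²/(0.201 − x) = 1.10 × 10^-5.
Neglecting x in the denominator: x = √(1.10 × 10^-5 × 0.201) = 1.49 × 10^-3 M
pH = −log[H+] = −log(1.49 × 10^-3) = 2.83

pH = 2.83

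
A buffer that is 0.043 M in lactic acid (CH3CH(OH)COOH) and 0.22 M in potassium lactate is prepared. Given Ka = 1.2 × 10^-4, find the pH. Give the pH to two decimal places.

pKa = −log(1.2 × 10^-4) = 3.921
pH = pKa + log([A⁻]/[HA]) = 3.921 + log(0.22/0.043)
pH = 3.921 + (+0.709) = 4.63

pH = 4.63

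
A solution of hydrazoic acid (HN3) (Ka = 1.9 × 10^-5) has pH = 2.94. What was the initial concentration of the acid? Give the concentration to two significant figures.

C₀ = 7.1 × 10^-2 M

[H+] = 10^(-2.94) = 1.15 × 10^-3 M = x
Ka = x²/(C₀ − x) ⇒ C₀ = x + x²/Ka
C₀ = 1.15 × 10^-3 + (1.15 × 10^-3)²/(1.9 × 10^-5) = 7.08 × 10^-2 M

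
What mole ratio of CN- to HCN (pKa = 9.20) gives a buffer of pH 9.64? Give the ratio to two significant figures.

ratio = 2.8

pH = pKa + log(r) ⇒ log(r) = 9.64 − 9.20 = +0.44
r = [CN-]/[HCN] = 10^(+0.44) = 2.75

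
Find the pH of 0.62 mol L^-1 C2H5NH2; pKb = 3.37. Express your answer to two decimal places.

pH = 12.21

C2H5NH2 + H2O ⇌ C2H5NH3+ + OH-
Kb = 10^(−3.37) = 4.27 × 10^-4
From the ICE table, Kb = [OH-]²/(0.62 − [OH-]) = 4.27 × 10^-4.
Neglecting [OH-] in the denominator: [OH-] = √(4.27 × 10^-4 × 0.62) = 1.63 × 10^-2 M
([OH-]/C₀ = 2.6% < 5%, so the approximation holds.)
pOH = 1.79, so pH = 14.00 − pOH = 12.21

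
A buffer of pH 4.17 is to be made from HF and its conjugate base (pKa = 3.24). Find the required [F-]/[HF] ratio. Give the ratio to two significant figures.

pH = pKa + log(r) ⇒ log(r) = 4.17 − 3.24 = +0.93
r = [F-]/[HF] = 10^(+0.93) = 8.51

ratio = 8.5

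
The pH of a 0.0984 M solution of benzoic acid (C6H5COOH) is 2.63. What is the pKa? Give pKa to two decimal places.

pKa = 4.24

[H+] = 10^(-2.63) = 2.34 × 10^-3 M
At equilibrium [HA] = 0.0984 − 2.34 × 10^-3 = 9.61 × 10^-2 M
Ka = [H+][A-]/[HA] = (2.34 × 10^-3)² / 9.61 × 10^-2 = 5.70 × 10^-5
pKa = -log(5.70 × 10^-5) = 4.24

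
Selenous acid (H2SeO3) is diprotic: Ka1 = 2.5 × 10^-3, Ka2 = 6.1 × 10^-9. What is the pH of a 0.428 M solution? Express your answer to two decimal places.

pH = 1.50

Ka1 ≫ Ka2, so treat the first dissociation as the only significant source of H+.
Ka1 = x²/(0.428 − x) = 2.5 × 10^-3
Solving the quadratic: x = (−Ka1 + √(Ka1² + 4·Ka1·C₀))/2 = 3.15 × 10^-2 M
pH = −log(3.15 × 10^-2) = 1.50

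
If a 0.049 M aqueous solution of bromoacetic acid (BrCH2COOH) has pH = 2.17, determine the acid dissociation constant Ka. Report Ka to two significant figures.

[H+] = 10^(-2.17) = 6.76 × 10^-3 M
At equilibrium [HA] = 0.049 − 6.76 × 10^-3 = 4.22 × 10^-2 M
Ka = [H+][A-]/[HA] = (6.76 × 10^-3)² / 4.22 × 10^-2 = 1.1 × 10^-3

Ka = 1.1 × 10^-3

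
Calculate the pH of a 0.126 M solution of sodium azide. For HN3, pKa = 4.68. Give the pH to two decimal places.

pH = 8.89

N3- is the conjugate base of the weak acid HN3.
Ka = 10^(−4.68) = 2.09 × 10^-5
Kb = Kw/Ka = 1.0×10^-14 / 2.09 × 10^-5 = 4.78 × 10^-10
Kb = [OH-]²/(0.126 − [OH-]) = 4.78 × 10^-10
Since Kb ≪ C₀, [OH-] ≈ √(Kb·C₀) = 7.76 × 10^-6 M.
pOH = 5.11, so pH = 14.00 − pOH = 8.89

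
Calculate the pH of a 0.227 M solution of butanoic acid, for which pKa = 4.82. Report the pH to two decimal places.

pH = 2.73

CH3(CH2)2COOH ⇌ CH3(CH2)2COO- + H+
Ka = 10^(−4.82) = 1.51 × 10^-5
Let x = [H+] at equilibrium. Ka = x²/(0.227 − x).
Neglecting x in the denominator: x = √(1.51 × 10^-5 × 0.227) = 1.85 × 10^-3 M
Check: 0.82% ionized — well under 5%, approximation valid.
pH = −log(1.85 × 10^-3) = 2.73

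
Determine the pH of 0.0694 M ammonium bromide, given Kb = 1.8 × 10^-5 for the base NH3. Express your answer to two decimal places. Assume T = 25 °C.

NH4+ is the conjugate acid of the weak base NH3.
Ka = Kw/Kb = 1.0×10^-14 / 1.8 × 10^-5 = 5.56 × 10^-10
Ka = [H+]²/(0.0694 − [H+]) = 5.56 × 10^-10
Neglecting [H+] in the denominator: [H+] = √(5.56 × 10^-10 × 0.0694) = 6.21 × 10^-6 M
Check: 0.009% ionized — well under 5%, approximation valid.
pH = −log[H+] = −log(6.21 × 10^-6) = 5.21

pH = 5.21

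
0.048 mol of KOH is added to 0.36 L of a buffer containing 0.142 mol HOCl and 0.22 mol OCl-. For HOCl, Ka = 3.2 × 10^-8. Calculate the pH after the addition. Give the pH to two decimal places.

pH = 7.95

After neutralization: n(HOCl) = 0.094 mol, n(OCl-) = 0.268 mol.
pKa = −log(3.2 × 10^-8) = 7.495
pH = pKa + log([A⁻]/[HA]) = 7.495 + log(0.268/0.094) = 7.495 +0.455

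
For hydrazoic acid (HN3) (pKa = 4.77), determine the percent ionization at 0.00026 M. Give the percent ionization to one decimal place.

22.5%

HN3 ⇌ N3- + H+; let x = [H+] at equilibrium.
Ka = 10^(−4.77) = 1.70 × 10^-5
Ka = x²/(C₀ − x); solving the quadratic gives x = 5.85 × 10^-5 M.
Fraction ionized = 5.85 × 10^-5 / 0.00026 = 0.2250 → 22.5%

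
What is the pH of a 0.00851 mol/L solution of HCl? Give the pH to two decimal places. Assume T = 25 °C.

pH = 2.07

HCl is a strong acid and dissociates completely, so [H+] = 0.00851 M.
pH = -log(0.00851) = 2.07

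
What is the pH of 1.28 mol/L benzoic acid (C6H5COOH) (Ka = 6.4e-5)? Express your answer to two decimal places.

pH = 2.04

C6H5COOH ⇌ C6H5COO- + H+
Ka = [H+]²/(1.28 − [H+]) = 6.4 × 10^-5
Neglecting [H+] in the denominator: [H+] = √(6.4 × 10^-5 × 1.28) = 9.05 × 10^-3 M
pH = −log(9.05 × 10^-3) = 2.04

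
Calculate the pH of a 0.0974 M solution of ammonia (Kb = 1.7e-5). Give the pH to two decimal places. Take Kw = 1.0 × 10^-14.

NH3 + H2O ⇌ NH4+ + OH-
From the ICE table, Kb = x²/(0.0974 − x) = 1.7 × 10^-5.
Assume x ≪ 0.0974: x ≈ √(1.7 × 10^-5 × 0.0974) = 1.29 × 10^-3 M
pOH = −log(1.29 × 10^-3) = 2.89; pH = 14.00 − 2.89 = 11.11

pH = 11.11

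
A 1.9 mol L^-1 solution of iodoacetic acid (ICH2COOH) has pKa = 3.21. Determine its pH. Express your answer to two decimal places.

ICH2COOH ⇌ ICH2COO- + H+
Ka = 10^(−3.21) = 6.17 × 10^-4
From the ICE table, Ka = x²/(1.9 − x) = 6.17 × 10^-4.
Assume x ≪ 1.9: x ≈ √(6.17 × 10^-4 × 1.9) = 3.42 × 10^-2 M
(x/C₀ = 1.8% < 5%, so the approximation holds.)
pH = −log[H+] = −log(3.42 × 10^-2) = 1.47

pH = 1.47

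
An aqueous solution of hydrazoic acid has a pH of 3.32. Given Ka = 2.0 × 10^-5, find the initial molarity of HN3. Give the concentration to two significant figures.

C₀ = 1.2 × 10^-2 M

[H+] = 10^(-3.32) = 4.79 × 10^-4 M = x
Ka = x²/(C₀ − x) ⇒ C₀ = x + x²/Ka
C₀ = 4.79 × 10^-4 + (4.79 × 10^-4)²/(2.0 × 10^-5) = 1.20 × 10^-2 M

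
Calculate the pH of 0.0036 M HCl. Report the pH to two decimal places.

pH = 2.44

HCl is a strong acid and dissociates completely, so [H+] = 0.0036 M.
pH = -log(0.0036) = 2.44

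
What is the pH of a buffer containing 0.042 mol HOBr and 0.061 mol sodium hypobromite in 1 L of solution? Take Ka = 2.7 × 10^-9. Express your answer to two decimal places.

pH = 8.73

pKa = −log(2.7 × 10^-9) = 8.569
Using pH = pKa + log([base]/[acid]) with [base]/[acid] = 0.061/0.042:
pH = 8.569 + (+0.162) = 8.73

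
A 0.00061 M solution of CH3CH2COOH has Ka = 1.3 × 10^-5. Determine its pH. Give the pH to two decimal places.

pH = 4.08

CH3CH2COOH ⇌ CH3CH2COO- + H+
From the ICE table, Ka = [H+]²/(0.00061 − [H+]) = 1.3 × 10^-5.
Here C₀/Ka ≈ 46.9, so the small-[H+] approximation fails. Use the quadratic:
[H+] = [−1.3e-05 + √(1.3e-05² + 3.17e-08)]/2 = 8.28 × 10^-5 M
pH = −log(8.28 × 10^-5) = 4.08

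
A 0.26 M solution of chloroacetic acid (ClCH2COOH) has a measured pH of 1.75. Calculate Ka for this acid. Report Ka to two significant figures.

Ka = 1.3 × 10^-3

[H+] = 10^(-1.75) = 1.78 × 10^-2 M
At equilibrium [HA] = 0.26 − 1.78 × 10^-2 = 2.42 × 10^-1 M
Ka = [H+][A-]/[HA] = (1.78 × 10^-2)² / 2.42 × 10^-1 = 1.3 × 10^-3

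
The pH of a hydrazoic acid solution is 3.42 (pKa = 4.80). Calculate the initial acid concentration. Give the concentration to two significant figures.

C₀ = 9.5 × 10^-3 M

[H+] = 10^(-3.42) = 3.80 × 10^-4 M = x
Ka = 10^(−4.80) = 1.58 × 10^-5
Ka = x²/(C₀ − x) ⇒ C₀ = x + x²/Ka
C₀ = 3.80 × 10^-4 + (3.80 × 10^-4)²/(1.58 × 10^-5) = 9.52 × 10^-3 M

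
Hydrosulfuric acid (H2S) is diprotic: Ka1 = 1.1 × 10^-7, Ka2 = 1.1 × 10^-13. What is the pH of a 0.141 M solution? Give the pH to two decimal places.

Since Ka1 ≫ Ka2, the first ionization dominates [H+].
Ka1 = x²/(0.141 − x) = 1.1 × 10^-7
x ≈ √(1.1 × 10^-7 × 0.141) = 1.25 × 10^-4 M
pH = −log(1.25 × 10^-4) = 3.90

pH = 3.90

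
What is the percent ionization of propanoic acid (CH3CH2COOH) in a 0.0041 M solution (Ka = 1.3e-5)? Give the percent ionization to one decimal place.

CH3CH2COOH ⇌ CH3CH2COO- + H+; let x = [H+] at equilibrium.
Ka = x²/(C₀ − x); solving the quadratic gives x = 2.24 × 10^-4 M.
Fraction ionized = 2.24 × 10^-4 / 0.0041 = 0.0546 → 5.5%

5.5%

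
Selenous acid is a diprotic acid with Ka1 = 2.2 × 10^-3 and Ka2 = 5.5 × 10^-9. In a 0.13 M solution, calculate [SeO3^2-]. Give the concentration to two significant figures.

5.5 × 10^-9 M

First ionization gives [H+] ≈ [HSeO3-] = 1.58 × 10^-2 M.
Second step: Ka2 = [H+][SeO3^2-]/[HSeO3-] ≈ [SeO3^2-] (since [H+] ≈ [HSeO3-]).
So [SeO3^2-] ≈ Ka2.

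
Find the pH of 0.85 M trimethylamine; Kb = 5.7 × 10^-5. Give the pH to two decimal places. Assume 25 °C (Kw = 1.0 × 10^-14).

pH = 11.84

(CH3)3N + H2O ⇌ (CH3)3NH+ + OH-
From the ICE table, Kb = [OH-]²/(0.85 − [OH-]) = 5.7 × 10^-5.
Assume [OH-] ≪ 0.85: [OH-] ≈ √(5.7 × 10^-5 × 0.85) = 6.96 × 10^-3 M
pOH = −log(6.96 × 10^-3) = 2.16; pH = 14.00 − 2.16 = 11.84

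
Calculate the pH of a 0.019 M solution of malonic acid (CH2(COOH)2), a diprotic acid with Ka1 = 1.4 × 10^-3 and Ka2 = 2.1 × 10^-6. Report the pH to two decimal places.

Ka1 ≫ Ka2, so treat the first dissociation as the only significant source of H+.
Ka1 = x²/(0.019 − x) = 1.4 × 10^-3
Solving the quadratic: x = (−Ka1 + √(Ka1² + 4·Ka1·C₀))/2 = 4.50 × 10^-3 M
pH = −log(4.50 × 10^-3) = 2.35

pH = 2.35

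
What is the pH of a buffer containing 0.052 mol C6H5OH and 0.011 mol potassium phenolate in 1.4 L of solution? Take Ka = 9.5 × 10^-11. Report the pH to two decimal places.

pKa = −log(9.5 × 10^-11) = 10.022
Henderson–Hasselbalch: pH = pKa + log([C6H5O-]/[C6H5OH]) = 10.022 + log(0.011/0.052)
pH = 10.022 + (-0.675) = 9.35

pH = 9.35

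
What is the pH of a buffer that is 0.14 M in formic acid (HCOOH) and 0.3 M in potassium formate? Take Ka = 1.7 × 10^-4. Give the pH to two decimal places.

pKa = −log(1.7 × 10^-4) = 3.770
Henderson–Hasselbalch: pH = pKa + log([HCOO-]/[HCOOH]) = 3.770 + log(0.3/0.14)
pH = 3.770 + (+0.331) = 4.10

pH = 4.10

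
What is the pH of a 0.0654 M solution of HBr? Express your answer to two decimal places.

HBr is a strong acid and dissociates completely, so [H+] = 0.0654 M.
pH = -log(0.0654) = 1.18

pH = 1.18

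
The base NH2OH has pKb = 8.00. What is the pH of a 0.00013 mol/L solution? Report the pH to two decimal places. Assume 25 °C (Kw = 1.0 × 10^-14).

NH2OH + H2O ⇌ NH3OH+ + OH-
Kb = 10^(−8.00) = 1.00 × 10^-8
Kb = [OH-]²/(0.00013 − [OH-]) = 1.00 × 10^-8
Neglecting [OH-] in the denominator: [OH-] = √(1.00 × 10^-8 × 0.00013) = 1.14 × 10^-6 M
Check: 0.88% ionized — well under 5%, approximation valid.
pOH = −log(1.14 × 10^-6) = 5.94; pH = 14.00 − 5.94 = 8.06

pH = 8.06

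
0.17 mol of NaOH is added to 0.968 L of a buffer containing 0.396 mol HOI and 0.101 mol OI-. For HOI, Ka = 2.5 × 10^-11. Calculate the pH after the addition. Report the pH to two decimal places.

pH = 10.68

After neutralization: n(HOI) = 0.226 mol, n(OI-) = 0.271 mol.
pKa = −log(2.5 × 10^-11) = 10.602
Henderson–Hasselbalch with mole ratio 0.271/0.226: pH = 10.602 + (+0.079)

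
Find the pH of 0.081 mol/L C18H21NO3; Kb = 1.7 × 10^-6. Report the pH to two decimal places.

C18H21NO3 + H2O ⇌ C18H22NO3+ + OH-
Kb = x²/(0.081 − x) = 1.7 × 10^-6
Neglecting x in the denominator: x = √(1.7 × 10^-6 × 0.081) = 3.71 × 10^-4 M
Check: 0.46% ionized — well under 5%, approximation valid.
pOH = −log(3.71 × 10^-4) = 3.43; pH = 14.00 − 3.43 = 10.57

pH = 10.57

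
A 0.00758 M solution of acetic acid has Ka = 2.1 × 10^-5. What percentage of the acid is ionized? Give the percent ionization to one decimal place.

CH3COOH ⇌ CH3COO- + H+; let x = [H+] at equilibrium.
Solve x² + 2.1e-05x − 1.59e-07 = 0 → x = 3.89 × 10^-4 M
% ionization = x/C₀ × 100% = 3.89 × 10^-4/0.00758 × 100% = 5.1%

5.1%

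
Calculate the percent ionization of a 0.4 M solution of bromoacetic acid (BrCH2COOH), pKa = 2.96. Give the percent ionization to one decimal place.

BrCH2COOH ⇌ BrCH2COO- + H+; let x = [H+] at equilibrium.
Ka = 10^(−2.96) = 1.10 × 10^-3
Solve x² + 0.0011x − 0.00044 = 0 → x = 2.04 × 10^-2 M
Fraction ionized = 2.04 × 10^-2 / 0.4 = 0.0510 → 5.1%

5.1%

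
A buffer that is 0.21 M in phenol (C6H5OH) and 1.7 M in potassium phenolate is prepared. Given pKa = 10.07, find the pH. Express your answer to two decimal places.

pH = 10.98

pH = pKa + log([A⁻]/[HA]) = 10.07 + log(1.7/0.21)
pH = 10.07 + (+0.908) = 10.98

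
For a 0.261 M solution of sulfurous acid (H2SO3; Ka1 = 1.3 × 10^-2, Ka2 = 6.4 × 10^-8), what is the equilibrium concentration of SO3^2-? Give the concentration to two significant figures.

First ionization gives [H+] ≈ [HSO3-] = 5.21 × 10^-2 M.
Second step: Ka2 = [H+][SO3^2-]/[HSO3-] ≈ [SO3^2-] (since [H+] ≈ [HSO3-]).
So [SO3^2-] ≈ Ka2.

6.4 × 10^-8 M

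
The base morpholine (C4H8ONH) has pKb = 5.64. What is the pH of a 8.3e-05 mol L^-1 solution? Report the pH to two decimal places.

pH = 9.10

C4H8ONH + H2O ⇌ C4H8ONH2+ + OH-
Kb = 10^(−5.64) = 2.29 × 10^-6
Kb = [OH-]²/(8.3e-05 − [OH-]) = 2.29 × 10^-6
[OH-] is not negligible relative to C₀; solve [OH-]² + 2.29e-06·[OH-] − 1.9e-10 = 0.
[OH-] = (−Kb + √(Kb² + 4·Kb·C₀))/2 = 1.27 × 10^-5 M
pOH = 4.90, so pH = 14.00 − pOH = 9.10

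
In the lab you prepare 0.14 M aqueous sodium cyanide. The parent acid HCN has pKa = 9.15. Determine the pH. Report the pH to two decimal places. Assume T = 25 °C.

pH = 11.15

CN- is the conjugate base of the weak acid HCN.
Ka = 10^(−9.15) = 7.08 × 10^-10
Kb = Kw/Ka = 1.0×10^-14 / 7.08 × 10^-10 = 1.41 × 10^-5
From the ICE table, Kb = [OH-]²/(0.14 − [OH-]) = 1.41 × 10^-5.
Assume [OH-] ≪ 0.14: [OH-] ≈ √(1.41 × 10^-5 × 0.14) = 1.40 × 10^-3 M
pOH = 2.85, so pH = 14.00 − pOH = 11.15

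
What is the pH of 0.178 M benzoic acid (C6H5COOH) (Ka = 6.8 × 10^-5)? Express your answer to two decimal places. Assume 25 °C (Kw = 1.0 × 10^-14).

C6H5COOH ⇌ C6H5COO- + H+
Ka = x²/(0.178 − x) = 6.8 × 10^-5
Assume x ≪ 0.178: x ≈ √(6.8 × 10^-5 × 0.178) = 3.48 × 10^-3 M
(x/C₀ = 2% < 5%, so the approximation holds.)
pH = −log(3.48 × 10^-3) = 2.46

pH = 2.46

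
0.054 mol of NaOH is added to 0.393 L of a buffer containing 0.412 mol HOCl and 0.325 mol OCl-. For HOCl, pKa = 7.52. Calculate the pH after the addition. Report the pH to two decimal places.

pH = 7.54

OH- converts HOCl to OCl-: HOCl → 0.358 mol, OCl- → 0.379 mol.
Henderson–Hasselbalch with mole ratio 0.379/0.358: pH = 7.52 + (+0.025)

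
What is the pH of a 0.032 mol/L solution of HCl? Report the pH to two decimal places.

HCl is a strong acid and dissociates completely, so [H+] = 0.032 M.
pH = -log(0.032) = 1.49

pH = 1.49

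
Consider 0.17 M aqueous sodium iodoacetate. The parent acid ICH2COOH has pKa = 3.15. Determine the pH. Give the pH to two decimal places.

ICH2COO- is the conjugate base of the weak acid ICH2COOH.
Ka = 10^(−3.15) = 7.08 × 10^-4
Kb = Kw/Ka = 1.0×10^-14 / 7.08 × 10^-4 = 1.41 × 10^-11
From the ICE table, Kb = [OH-]²/(0.17 − [OH-]) = 1.41 × 10^-11.
Assume [OH-] ≪ 0.17: [OH-] ≈ √(1.41 × 10^-11 × 0.17) = 1.55 × 10^-6 M
Check: 0.00091% ionized — well under 5%, approximation valid.
pOH = 5.81, so pH = 14.00 − pOH = 8.19

pH = 8.19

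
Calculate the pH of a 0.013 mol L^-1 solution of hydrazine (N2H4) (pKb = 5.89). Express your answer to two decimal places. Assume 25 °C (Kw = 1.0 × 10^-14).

N2H4 + H2O ⇌ N2H5+ + OH-
Kb = 10^(−5.89) = 1.29 × 10^-6
Kb = [OH-]²/(0.013 − [OH-]) = 1.29 × 10^-6
Since Kb ≪ C₀, [OH-] ≈ √(Kb·C₀) = 1.29 × 10^-4 M.
Check: 1% ionized — well under 5%, approximation valid.
pOH = 3.89, so pH = 14.00 − pOH = 10.11

pH = 10.11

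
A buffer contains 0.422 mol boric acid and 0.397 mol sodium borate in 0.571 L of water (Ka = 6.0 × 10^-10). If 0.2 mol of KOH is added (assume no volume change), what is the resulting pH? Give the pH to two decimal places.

After neutralization: n(B(OH)3) = 0.222 mol, n(B(OH)4-) = 0.597 mol.
pKa = −log(6.0 × 10^-10) = 9.222
pH = pKa + log([A⁻]/[HA]) = 9.222 + log(0.597/0.222) = 9.222 +0.430

pH = 9.65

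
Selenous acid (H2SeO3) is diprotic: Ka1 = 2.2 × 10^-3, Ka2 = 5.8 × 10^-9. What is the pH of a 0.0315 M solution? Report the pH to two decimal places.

Ka1 ≫ Ka2, so treat the first dissociation as the only significant source of H+.
Ka1 = x²/(0.0315 − x) = 2.2 × 10^-3
Solving the quadratic: x = (−Ka1 + √(Ka1² + 4·Ka1·C₀))/2 = 7.30 × 10^-3 M
pH = −log(7.30 × 10^-3) = 2.14

pH = 2.14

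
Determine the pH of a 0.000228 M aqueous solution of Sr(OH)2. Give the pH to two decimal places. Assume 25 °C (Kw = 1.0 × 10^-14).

Sr(OH)2 is a strong base (each formula unit releases 2 OH-); [OH-] = 0.000456 M.
pOH = -log(0.000456) = 3.34
pH = 14.00 - 3.34 = 10.66

pH = 10.66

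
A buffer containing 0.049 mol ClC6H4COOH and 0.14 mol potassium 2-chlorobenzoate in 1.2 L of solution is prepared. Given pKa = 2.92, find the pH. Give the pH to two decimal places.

pH = 3.38

pH = pKa + log([A⁻]/[HA]) = 2.92 + log(0.14/0.049)
pH = 2.92 + (+0.456) = 3.38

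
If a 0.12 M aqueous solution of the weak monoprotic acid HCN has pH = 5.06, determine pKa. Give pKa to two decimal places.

pKa = 9.20

[H+] = 10^(-5.06) = 8.71 × 10^-6 M
At equilibrium [HA] = 0.12 − 8.71 × 10^-6 = 1.20 × 10^-1 M
Ka = [H+][A-]/[HA] = (8.71 × 10^-6)² / 1.20 × 10^-1 = 6.32 × 10^-10
pKa = -log(6.32 × 10^-10) = 9.20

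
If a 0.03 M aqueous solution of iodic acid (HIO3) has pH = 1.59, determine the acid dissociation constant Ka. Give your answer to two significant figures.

Ka = 1.5 × 10^-1

[H+] = 10^(-1.59) = 2.57 × 10^-2 M
At equilibrium [HA] = 0.03 − 2.57 × 10^-2 = 4.30 × 10^-3 M
Ka = [H+][A-]/[HA] = (2.57 × 10^-2)² / 4.30 × 10^-3 = 1.5 × 10^-1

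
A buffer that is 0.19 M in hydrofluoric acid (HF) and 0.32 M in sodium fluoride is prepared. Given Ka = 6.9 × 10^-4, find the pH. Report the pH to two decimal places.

pKa = −log(6.9 × 10^-4) = 3.161
pH = pKa + log([A⁻]/[HA]) = 3.161 + log(0.32/0.19)
pH = 3.161 + (+0.226) = 3.39

pH = 3.39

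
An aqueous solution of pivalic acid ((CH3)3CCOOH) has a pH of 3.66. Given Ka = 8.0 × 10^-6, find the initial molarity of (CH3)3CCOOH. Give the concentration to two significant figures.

C₀ = 6.2 × 10^-3 M

[H+] = 10^(-3.66) = 2.19 × 10^-4 M = x
Ka = x²/(C₀ − x) ⇒ C₀ = x + x²/Ka
C₀ = 2.19 × 10^-4 + (2.19 × 10^-4)²/(8.0 × 10^-6) = 6.21 × 10^-3 M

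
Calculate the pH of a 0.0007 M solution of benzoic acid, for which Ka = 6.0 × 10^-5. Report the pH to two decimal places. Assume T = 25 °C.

C6H5COOH ⇌ C6H5COO- + H+
Ka = x²/(0.0007 − x) = 6.0 × 10^-5
x is not negligible relative to C₀; solve x² + 6e-05·x − 4.2e-08 = 0.
x = (−Ka + √(Ka² + 4·Ka·C₀))/2 = 1.77 × 10^-4 M
pH = −log[H+] = −log(1.77 × 10^-4) = 3.75

pH = 3.75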